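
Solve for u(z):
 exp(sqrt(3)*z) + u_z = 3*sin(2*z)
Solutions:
 u(z) = C1 - sqrt(3)*exp(sqrt(3)*z)/3 - 3*cos(2*z)/2


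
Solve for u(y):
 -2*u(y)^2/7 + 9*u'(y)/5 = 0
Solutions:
 u(y) = -63/(C1 + 10*y)


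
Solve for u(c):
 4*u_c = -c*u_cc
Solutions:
 u(c) = C1 + C2/c^3


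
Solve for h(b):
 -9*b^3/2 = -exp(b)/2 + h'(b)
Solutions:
 h(b) = C1 - 9*b^4/8 + exp(b)/2


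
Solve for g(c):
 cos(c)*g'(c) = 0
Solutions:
 g(c) = C1


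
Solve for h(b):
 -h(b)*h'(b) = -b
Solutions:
 h(b) = -sqrt(C1 + b^2)
 h(b) = sqrt(C1 + b^2)


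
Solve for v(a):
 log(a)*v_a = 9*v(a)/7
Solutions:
 v(a) = C1*exp(9*li(a)/7)


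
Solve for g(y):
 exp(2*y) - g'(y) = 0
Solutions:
 g(y) = C1 + exp(2*y)/2


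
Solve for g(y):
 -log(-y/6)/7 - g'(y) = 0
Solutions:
 g(y) = C1 - y*log(-y)/7 + y*(1 + log(6))/7


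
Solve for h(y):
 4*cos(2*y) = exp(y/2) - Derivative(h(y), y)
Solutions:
 h(y) = C1 + 2*exp(y/2) - 2*sin(2*y)


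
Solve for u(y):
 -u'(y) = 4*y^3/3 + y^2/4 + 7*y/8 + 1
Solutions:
 u(y) = C1 - y^4/3 - y^3/12 - 7*y^2/16 - y


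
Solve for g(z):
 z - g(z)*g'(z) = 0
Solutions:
 g(z) = -sqrt(C1 + z^2)
 g(z) = sqrt(C1 + z^2)


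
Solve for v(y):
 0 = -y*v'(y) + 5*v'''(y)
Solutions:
 v(y) = C1 + Integral(C2*airyai(5^(2/3)*y/5) + C3*airybi(5^(2/3)*y/5), y)


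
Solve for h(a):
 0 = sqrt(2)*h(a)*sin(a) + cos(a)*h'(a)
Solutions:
 h(a) = C1*cos(a)^(sqrt(2))


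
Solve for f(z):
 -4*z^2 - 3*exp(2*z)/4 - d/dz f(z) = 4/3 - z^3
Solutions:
 f(z) = C1 + z^4/4 - 4*z^3/3 - 4*z/3 - 3*exp(2*z)/8


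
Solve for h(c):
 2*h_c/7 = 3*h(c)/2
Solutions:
 h(c) = C1*exp(21*c/4)


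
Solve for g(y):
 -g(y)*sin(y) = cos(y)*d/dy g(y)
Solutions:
 g(y) = C1*cos(y)


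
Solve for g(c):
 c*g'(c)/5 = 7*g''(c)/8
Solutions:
 g(c) = C1 + C2*erfi(2*sqrt(35)*c/35)


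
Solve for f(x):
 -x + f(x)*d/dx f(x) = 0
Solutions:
 f(x) = -sqrt(C1 + x^2)
 f(x) = sqrt(C1 + x^2)


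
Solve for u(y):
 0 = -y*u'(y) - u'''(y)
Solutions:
 u(y) = C1 + Integral(C2*airyai(-y) + C3*airybi(-y), y)


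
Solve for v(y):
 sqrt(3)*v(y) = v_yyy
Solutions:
 v(y) = C3*exp(3^(1/6)*y) + (C1*sin(3^(2/3)*y/2) + C2*cos(3^(2/3)*y/2))*exp(-3^(1/6)*y/2)


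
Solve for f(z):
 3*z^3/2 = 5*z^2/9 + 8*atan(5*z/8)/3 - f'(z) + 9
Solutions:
 f(z) = C1 - 3*z^4/8 + 5*z^3/27 + 8*z*atan(5*z/8)/3 + 9*z - 32*log(25*z^2 + 64)/15


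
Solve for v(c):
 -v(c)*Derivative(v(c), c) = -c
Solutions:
 v(c) = -sqrt(C1 + c^2)
 v(c) = sqrt(C1 + c^2)


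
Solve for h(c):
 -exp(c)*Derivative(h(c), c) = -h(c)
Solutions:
 h(c) = C1*exp(-exp(-c))


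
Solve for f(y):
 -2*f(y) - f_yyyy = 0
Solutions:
 f(y) = (C1*sin(2^(3/4)*y/2) + C2*cos(2^(3/4)*y/2))*exp(-2^(3/4)*y/2) + (C3*sin(2^(3/4)*y/2) + C4*cos(2^(3/4)*y/2))*exp(2^(3/4)*y/2)


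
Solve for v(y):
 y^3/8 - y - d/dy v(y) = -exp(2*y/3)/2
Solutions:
 v(y) = C1 + y^4/32 - y^2/2 + 3*exp(2*y/3)/4


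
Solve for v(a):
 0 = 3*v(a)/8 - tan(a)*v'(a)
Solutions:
 v(a) = C1*sin(a)^(3/8)


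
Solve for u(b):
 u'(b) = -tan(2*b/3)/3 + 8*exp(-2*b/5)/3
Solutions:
 u(b) = C1 - log(tan(2*b/3)^2 + 1)/4 - 20*exp(-2*b/5)/3


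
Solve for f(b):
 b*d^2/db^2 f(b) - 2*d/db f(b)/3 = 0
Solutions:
 f(b) = C1 + C2*b^(5/3)


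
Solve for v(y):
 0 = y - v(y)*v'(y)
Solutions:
 v(y) = -sqrt(C1 + y^2)
 v(y) = sqrt(C1 + y^2)


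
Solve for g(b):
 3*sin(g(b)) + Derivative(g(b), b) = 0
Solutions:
 g(b) = -acos((-C1 - exp(6*b))/(C1 - exp(6*b))) + 2*pi
 g(b) = acos((-C1 - exp(6*b))/(C1 - exp(6*b)))


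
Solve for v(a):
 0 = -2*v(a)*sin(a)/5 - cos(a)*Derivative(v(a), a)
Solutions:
 v(a) = C1*cos(a)^(2/5)


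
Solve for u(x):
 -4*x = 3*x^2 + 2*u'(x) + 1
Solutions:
 u(x) = C1 - x^3/2 - x^2 - x/2


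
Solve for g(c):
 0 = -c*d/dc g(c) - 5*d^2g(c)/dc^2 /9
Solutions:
 g(c) = C1 + C2*erf(3*sqrt(10)*c/10)


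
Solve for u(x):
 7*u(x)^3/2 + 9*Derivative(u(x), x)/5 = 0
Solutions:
 u(x) = -3*sqrt(-1/(C1 - 35*x))
 u(x) = 3*sqrt(-1/(C1 - 35*x))


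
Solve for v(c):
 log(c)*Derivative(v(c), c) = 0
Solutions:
 v(c) = C1


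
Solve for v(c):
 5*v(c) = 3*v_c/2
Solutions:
 v(c) = C1*exp(10*c/3)


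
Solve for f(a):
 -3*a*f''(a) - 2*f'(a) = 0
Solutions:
 f(a) = C1 + C2*a^(1/3)


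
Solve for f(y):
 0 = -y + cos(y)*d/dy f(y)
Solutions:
 f(y) = C1 + Integral(y/cos(y), y)


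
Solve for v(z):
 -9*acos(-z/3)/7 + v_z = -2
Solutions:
 v(z) = C1 + 9*z*acos(-z/3)/7 - 2*z + 9*sqrt(9 - z^2)/7


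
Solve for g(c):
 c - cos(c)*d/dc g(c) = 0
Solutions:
 g(c) = C1 + Integral(c/cos(c), c)


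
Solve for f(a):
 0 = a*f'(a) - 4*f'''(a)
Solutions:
 f(a) = C1 + Integral(C2*airyai(2^(1/3)*a/2) + C3*airybi(2^(1/3)*a/2), a)


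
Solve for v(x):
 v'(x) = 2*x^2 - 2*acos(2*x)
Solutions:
 v(x) = C1 + 2*x^3/3 - 2*x*acos(2*x) + sqrt(1 - 4*x^2)


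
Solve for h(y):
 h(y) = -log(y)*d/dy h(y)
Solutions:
 h(y) = C1*exp(-li(y))


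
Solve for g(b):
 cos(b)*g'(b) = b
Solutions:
 g(b) = C1 + Integral(b/cos(b), b)


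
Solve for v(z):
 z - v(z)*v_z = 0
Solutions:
 v(z) = -sqrt(C1 + z^2)
 v(z) = sqrt(C1 + z^2)


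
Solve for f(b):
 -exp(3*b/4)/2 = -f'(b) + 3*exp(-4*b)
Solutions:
 f(b) = C1 + 2*exp(3*b/4)/3 - 3*exp(-4*b)/4


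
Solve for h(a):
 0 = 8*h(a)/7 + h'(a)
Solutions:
 h(a) = C1*exp(-8*a/7)


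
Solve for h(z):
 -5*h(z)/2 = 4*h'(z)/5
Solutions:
 h(z) = C1*exp(-25*z/8)


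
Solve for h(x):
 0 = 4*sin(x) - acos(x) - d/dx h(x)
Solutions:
 h(x) = C1 - x*acos(x) + sqrt(1 - x^2) - 4*cos(x)


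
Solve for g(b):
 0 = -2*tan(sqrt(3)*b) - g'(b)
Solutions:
 g(b) = C1 + 2*sqrt(3)*log(cos(sqrt(3)*b))/3


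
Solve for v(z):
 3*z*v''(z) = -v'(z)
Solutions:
 v(z) = C1 + C2*z^(2/3)


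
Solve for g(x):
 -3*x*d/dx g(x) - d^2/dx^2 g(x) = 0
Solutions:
 g(x) = C1 + C2*erf(sqrt(6)*x/2)


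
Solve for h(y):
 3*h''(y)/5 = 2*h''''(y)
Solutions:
 h(y) = C1 + C2*y + C3*exp(-sqrt(30)*y/10) + C4*exp(sqrt(30)*y/10)


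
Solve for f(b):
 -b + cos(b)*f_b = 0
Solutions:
 f(b) = C1 + Integral(b/cos(b), b)


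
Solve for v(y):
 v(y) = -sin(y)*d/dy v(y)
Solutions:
 v(y) = C1*sqrt(cos(y) + 1)/sqrt(cos(y) - 1)


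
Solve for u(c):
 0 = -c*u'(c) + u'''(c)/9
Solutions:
 u(c) = C1 + Integral(C2*airyai(3^(2/3)*c) + C3*airybi(3^(2/3)*c), c)


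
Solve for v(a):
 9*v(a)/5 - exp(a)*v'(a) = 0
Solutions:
 v(a) = C1*exp(-9*exp(-a)/5)


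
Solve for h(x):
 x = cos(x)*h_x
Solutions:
 h(x) = C1 + Integral(x/cos(x), x)


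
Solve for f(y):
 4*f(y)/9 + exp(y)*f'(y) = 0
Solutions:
 f(y) = C1*exp(4*exp(-y)/9)


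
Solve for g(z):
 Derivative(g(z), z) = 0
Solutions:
 g(z) = C1


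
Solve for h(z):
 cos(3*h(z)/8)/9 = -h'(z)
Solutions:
 z/9 - 4*log(sin(3*h(z)/8) - 1)/3 + 4*log(sin(3*h(z)/8) + 1)/3 = C1


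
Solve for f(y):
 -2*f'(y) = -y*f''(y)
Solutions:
 f(y) = C1 + C2*y^3


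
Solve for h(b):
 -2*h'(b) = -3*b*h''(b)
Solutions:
 h(b) = C1 + C2*b^(5/3)


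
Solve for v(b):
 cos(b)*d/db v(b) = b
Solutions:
 v(b) = C1 + Integral(b/cos(b), b)


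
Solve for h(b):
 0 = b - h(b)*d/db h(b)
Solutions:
 h(b) = -sqrt(C1 + b^2)
 h(b) = sqrt(C1 + b^2)


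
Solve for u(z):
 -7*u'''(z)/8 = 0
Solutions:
 u(z) = C1 + C2*z + C3*z^2


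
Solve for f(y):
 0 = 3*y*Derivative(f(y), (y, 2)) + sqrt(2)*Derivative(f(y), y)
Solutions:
 f(y) = C1 + C2*y^(1 - sqrt(2)/3)


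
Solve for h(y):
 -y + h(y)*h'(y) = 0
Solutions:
 h(y) = -sqrt(C1 + y^2)
 h(y) = sqrt(C1 + y^2)


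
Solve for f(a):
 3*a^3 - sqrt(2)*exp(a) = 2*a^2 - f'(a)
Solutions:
 f(a) = C1 - 3*a^4/4 + 2*a^3/3 + sqrt(2)*exp(a)


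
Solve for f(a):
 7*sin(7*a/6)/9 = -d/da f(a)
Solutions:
 f(a) = C1 + 2*cos(7*a/6)/3


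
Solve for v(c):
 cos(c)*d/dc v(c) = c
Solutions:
 v(c) = C1 + Integral(c/cos(c), c)


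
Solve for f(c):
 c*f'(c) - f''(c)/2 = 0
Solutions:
 f(c) = C1 + C2*erfi(c)


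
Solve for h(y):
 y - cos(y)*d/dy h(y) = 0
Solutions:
 h(y) = C1 + Integral(y/cos(y), y)


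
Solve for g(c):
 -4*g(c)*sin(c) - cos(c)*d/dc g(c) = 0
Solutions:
 g(c) = C1*cos(c)^4


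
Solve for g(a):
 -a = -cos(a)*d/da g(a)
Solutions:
 g(a) = C1 + Integral(a/cos(a), a)


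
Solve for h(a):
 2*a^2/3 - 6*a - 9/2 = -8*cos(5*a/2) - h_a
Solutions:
 h(a) = C1 - 2*a^3/9 + 3*a^2 + 9*a/2 - 16*sin(5*a/2)/5


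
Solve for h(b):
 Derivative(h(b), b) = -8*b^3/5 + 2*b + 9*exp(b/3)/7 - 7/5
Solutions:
 h(b) = C1 - 2*b^4/5 + b^2 - 7*b/5 + 27*exp(b/3)/7


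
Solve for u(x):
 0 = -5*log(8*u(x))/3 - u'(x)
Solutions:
 3*Integral(1/(log(_y) + 3*log(2)), (_y, u(x)))/5 = C1 - x


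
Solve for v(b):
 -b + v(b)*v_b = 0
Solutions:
 v(b) = -sqrt(C1 + b^2)
 v(b) = sqrt(C1 + b^2)


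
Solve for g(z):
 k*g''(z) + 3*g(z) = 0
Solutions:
 g(z) = C1*exp(-sqrt(3)*z*sqrt(-1/k)) + C2*exp(sqrt(3)*z*sqrt(-1/k))


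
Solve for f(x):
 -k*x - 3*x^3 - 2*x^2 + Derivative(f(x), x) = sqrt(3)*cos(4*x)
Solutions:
 f(x) = C1 + k*x^2/2 + 3*x^4/4 + 2*x^3/3 + sqrt(3)*sin(4*x)/4


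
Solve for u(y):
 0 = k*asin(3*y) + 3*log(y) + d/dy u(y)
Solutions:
 u(y) = C1 - k*(y*asin(3*y) + sqrt(1 - 9*y^2)/3) - 3*y*log(y) + 3*y


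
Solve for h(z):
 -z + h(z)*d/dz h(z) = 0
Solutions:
 h(z) = -sqrt(C1 + z^2)
 h(z) = sqrt(C1 + z^2)


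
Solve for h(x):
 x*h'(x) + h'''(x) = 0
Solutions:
 h(x) = C1 + Integral(C2*airyai(-x) + C3*airybi(-x), x)


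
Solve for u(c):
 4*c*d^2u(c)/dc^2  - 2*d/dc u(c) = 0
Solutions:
 u(c) = C1 + C2*c^(3/2)


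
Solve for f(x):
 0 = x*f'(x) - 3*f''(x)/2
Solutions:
 f(x) = C1 + C2*erfi(sqrt(3)*x/3)


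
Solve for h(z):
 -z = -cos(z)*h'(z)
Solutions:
 h(z) = C1 + Integral(z/cos(z), z)


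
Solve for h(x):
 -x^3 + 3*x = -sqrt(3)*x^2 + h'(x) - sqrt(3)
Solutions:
 h(x) = C1 - x^4/4 + sqrt(3)*x^3/3 + 3*x^2/2 + sqrt(3)*x


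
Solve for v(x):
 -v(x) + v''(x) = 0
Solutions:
 v(x) = C1*exp(-x) + C2*exp(x)


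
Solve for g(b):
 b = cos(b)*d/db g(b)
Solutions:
 g(b) = C1 + Integral(b/cos(b), b)


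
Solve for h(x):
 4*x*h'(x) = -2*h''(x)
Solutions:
 h(x) = C1 + C2*erf(x)


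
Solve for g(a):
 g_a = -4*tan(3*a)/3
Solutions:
 g(a) = C1 + 4*log(cos(3*a))/9


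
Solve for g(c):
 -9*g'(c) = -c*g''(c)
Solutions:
 g(c) = C1 + C2*c^10


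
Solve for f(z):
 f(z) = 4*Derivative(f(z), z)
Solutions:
 f(z) = C1*exp(z/4)


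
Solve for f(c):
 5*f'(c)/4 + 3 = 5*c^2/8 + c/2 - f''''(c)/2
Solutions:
 f(c) = C1 + C4*exp(-2^(2/3)*5^(1/3)*c/2) + c^3/6 + c^2/5 - 12*c/5 + (C2*sin(2^(2/3)*sqrt(3)*5^(1/3)*c/4) + C3*cos(2^(2/3)*sqrt(3)*5^(1/3)*c/4))*exp(2^(2/3)*5^(1/3)*c/4)


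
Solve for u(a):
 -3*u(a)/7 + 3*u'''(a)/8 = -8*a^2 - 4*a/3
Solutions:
 u(a) = C3*exp(2*7^(2/3)*a/7) + 56*a^2/3 + 28*a/9 + (C1*sin(sqrt(3)*7^(2/3)*a/7) + C2*cos(sqrt(3)*7^(2/3)*a/7))*exp(-7^(2/3)*a/7)


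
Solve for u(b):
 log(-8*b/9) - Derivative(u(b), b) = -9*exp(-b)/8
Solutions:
 u(b) = C1 + b*log(-b) + b*(-2*log(3) - 1 + 3*log(2)) - 9*exp(-b)/8


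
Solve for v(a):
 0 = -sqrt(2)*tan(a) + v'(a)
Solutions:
 v(a) = C1 - sqrt(2)*log(cos(a))


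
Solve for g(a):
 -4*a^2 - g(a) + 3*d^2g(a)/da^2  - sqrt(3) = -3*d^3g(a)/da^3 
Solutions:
 g(a) = C1*exp(-a*(2*2^(1/3)/(3*sqrt(5) + 7)^(1/3) + 2^(2/3)*(3*sqrt(5) + 7)^(1/3) + 4)/12)*sin(2^(1/3)*sqrt(3)*a*(-2^(1/3)*(3*sqrt(5) + 7)^(1/3) + 2/(3*sqrt(5) + 7)^(1/3))/12) + C2*exp(-a*(2*2^(1/3)/(3*sqrt(5) + 7)^(1/3) + 2^(2/3)*(3*sqrt(5) + 7)^(1/3) + 4)/12)*cos(2^(1/3)*sqrt(3)*a*(-2^(1/3)*(3*sqrt(5) + 7)^(1/3) + 2/(3*sqrt(5) + 7)^(1/3))/12) + C3*exp(a*(-2 + 2*2^(1/3)/(3*sqrt(5) + 7)^(1/3) + 2^(2/3)*(3*sqrt(5) + 7)^(1/3))/6) - 4*a^2 - 24 - sqrt(3)


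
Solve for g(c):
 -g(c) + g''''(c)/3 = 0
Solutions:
 g(c) = C1*exp(-3^(1/4)*c) + C2*exp(3^(1/4)*c) + C3*sin(3^(1/4)*c) + C4*cos(3^(1/4)*c)


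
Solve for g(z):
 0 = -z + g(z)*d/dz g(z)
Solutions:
 g(z) = -sqrt(C1 + z^2)
 g(z) = sqrt(C1 + z^2)


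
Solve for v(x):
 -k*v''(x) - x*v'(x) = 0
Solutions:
 v(x) = C1 + C2*sqrt(k)*erf(sqrt(2)*x*sqrt(1/k)/2)


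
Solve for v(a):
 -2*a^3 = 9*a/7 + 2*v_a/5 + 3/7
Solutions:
 v(a) = C1 - 5*a^4/4 - 45*a^2/28 - 15*a/14


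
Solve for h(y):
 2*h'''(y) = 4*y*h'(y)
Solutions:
 h(y) = C1 + Integral(C2*airyai(2^(1/3)*y) + C3*airybi(2^(1/3)*y), y)


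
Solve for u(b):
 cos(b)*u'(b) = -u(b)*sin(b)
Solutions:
 u(b) = C1*cos(b)


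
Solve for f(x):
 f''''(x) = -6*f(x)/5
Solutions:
 f(x) = (C1*sin(10^(3/4)*3^(1/4)*x/10) + C2*cos(10^(3/4)*3^(1/4)*x/10))*exp(-10^(3/4)*3^(1/4)*x/10) + (C3*sin(10^(3/4)*3^(1/4)*x/10) + C4*cos(10^(3/4)*3^(1/4)*x/10))*exp(10^(3/4)*3^(1/4)*x/10)


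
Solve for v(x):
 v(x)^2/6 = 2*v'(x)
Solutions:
 v(x) = -12/(C1 + x)


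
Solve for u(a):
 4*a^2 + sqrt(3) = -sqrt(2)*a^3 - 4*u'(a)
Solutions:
 u(a) = C1 - sqrt(2)*a^4/16 - a^3/3 - sqrt(3)*a/4


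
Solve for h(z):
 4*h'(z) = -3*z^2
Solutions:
 h(z) = C1 - z^3/4


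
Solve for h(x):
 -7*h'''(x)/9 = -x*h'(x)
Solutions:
 h(x) = C1 + Integral(C2*airyai(21^(2/3)*x/7) + C3*airybi(21^(2/3)*x/7), x)


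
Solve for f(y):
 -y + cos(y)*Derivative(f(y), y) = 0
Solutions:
 f(y) = C1 + Integral(y/cos(y), y)


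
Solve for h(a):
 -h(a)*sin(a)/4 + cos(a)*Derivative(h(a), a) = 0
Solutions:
 h(a) = C1/cos(a)^(1/4)


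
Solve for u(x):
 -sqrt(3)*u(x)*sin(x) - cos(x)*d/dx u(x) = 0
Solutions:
 u(x) = C1*cos(x)^(sqrt(3))


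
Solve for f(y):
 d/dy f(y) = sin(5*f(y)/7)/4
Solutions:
 -y/4 + 7*log(cos(5*f(y)/7) - 1)/10 - 7*log(cos(5*f(y)/7) + 1)/10 = C1


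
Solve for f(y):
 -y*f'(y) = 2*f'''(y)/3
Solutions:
 f(y) = C1 + Integral(C2*airyai(-2^(2/3)*3^(1/3)*y/2) + C3*airybi(-2^(2/3)*3^(1/3)*y/2), y)


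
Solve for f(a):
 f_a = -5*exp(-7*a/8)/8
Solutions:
 f(a) = C1 + 5*exp(-7*a/8)/7


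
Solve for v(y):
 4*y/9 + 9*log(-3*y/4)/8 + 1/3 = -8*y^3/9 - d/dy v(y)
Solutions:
 v(y) = C1 - 2*y^4/9 - 2*y^2/9 - 9*y*log(-y)/8 + y*(-27*log(3) + 19 + 54*log(2))/24


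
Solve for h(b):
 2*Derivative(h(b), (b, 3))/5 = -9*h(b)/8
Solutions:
 h(b) = C3*exp(b*(-2^(2/3)*45^(1/3) + 3*5^(1/3)*6^(2/3))/16)*sin(3*2^(2/3)*3^(1/6)*5^(1/3)*b/8) + C4*exp(b*(-2^(2/3)*45^(1/3) + 3*5^(1/3)*6^(2/3))/16)*cos(3*2^(2/3)*3^(1/6)*5^(1/3)*b/8) + C5*exp(-b*(2^(2/3)*45^(1/3) + 3*5^(1/3)*6^(2/3))/16) + (C1*sin(3*2^(2/3)*3^(1/6)*5^(1/3)*b/8) + C2*cos(3*2^(2/3)*3^(1/6)*5^(1/3)*b/8))*exp(2^(2/3)*45^(1/3)*b/8)


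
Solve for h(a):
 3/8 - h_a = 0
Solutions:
 h(a) = C1 + 3*a/8


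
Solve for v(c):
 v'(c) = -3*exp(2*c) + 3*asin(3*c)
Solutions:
 v(c) = C1 + 3*c*asin(3*c) + sqrt(1 - 9*c^2) - 3*exp(2*c)/2


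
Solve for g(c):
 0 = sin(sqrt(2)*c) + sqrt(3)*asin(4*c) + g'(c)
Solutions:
 g(c) = C1 - sqrt(3)*(c*asin(4*c) + sqrt(1 - 16*c^2)/4) + sqrt(2)*cos(sqrt(2)*c)/2


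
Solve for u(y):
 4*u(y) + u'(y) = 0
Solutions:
 u(y) = C1*exp(-4*y)


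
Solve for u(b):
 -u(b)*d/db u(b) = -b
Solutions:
 u(b) = -sqrt(C1 + b^2)
 u(b) = sqrt(C1 + b^2)


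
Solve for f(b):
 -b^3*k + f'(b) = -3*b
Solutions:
 f(b) = C1 + b^4*k/4 - 3*b^2/2


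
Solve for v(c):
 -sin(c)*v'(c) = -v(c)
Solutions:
 v(c) = C1*sqrt(cos(c) - 1)/sqrt(cos(c) + 1)


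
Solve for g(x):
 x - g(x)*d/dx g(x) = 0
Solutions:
 g(x) = -sqrt(C1 + x^2)
 g(x) = sqrt(C1 + x^2)


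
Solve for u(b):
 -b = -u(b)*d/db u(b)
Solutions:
 u(b) = -sqrt(C1 + b^2)
 u(b) = sqrt(C1 + b^2)


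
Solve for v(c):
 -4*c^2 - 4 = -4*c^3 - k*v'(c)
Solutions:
 v(c) = C1 - c^4/k + 4*c^3/(3*k) + 4*c/k


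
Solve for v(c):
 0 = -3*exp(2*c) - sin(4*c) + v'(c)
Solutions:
 v(c) = C1 + 3*exp(2*c)/2 - cos(4*c)/4


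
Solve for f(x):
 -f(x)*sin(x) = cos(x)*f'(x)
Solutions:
 f(x) = C1*cos(x)


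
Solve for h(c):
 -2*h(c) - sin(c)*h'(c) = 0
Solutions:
 h(c) = C1*(cos(c) + 1)/(cos(c) - 1)


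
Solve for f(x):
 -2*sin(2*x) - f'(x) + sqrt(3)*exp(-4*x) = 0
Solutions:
 f(x) = C1 + cos(2*x) - sqrt(3)*exp(-4*x)/4


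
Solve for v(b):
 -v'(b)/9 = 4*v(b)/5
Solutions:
 v(b) = C1*exp(-36*b/5)


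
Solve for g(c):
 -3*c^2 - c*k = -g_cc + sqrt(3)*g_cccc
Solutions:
 g(c) = C1 + C2*c + C3*exp(-3^(3/4)*c/3) + C4*exp(3^(3/4)*c/3) + c^4/4 + c^3*k/6 + 3*sqrt(3)*c^2


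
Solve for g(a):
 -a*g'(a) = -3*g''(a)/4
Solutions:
 g(a) = C1 + C2*erfi(sqrt(6)*a/3)


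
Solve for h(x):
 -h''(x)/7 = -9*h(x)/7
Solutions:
 h(x) = C1*exp(-3*x) + C2*exp(3*x)


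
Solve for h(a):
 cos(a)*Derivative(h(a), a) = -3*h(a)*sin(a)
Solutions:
 h(a) = C1*cos(a)^3


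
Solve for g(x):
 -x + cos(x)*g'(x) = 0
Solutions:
 g(x) = C1 + Integral(x/cos(x), x)


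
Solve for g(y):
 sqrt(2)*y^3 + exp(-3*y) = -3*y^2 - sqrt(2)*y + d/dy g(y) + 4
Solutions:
 g(y) = C1 + sqrt(2)*y^4/4 + y^3 + sqrt(2)*y^2/2 - 4*y - exp(-3*y)/3


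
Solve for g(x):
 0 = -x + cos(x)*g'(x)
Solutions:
 g(x) = C1 + Integral(x/cos(x), x)


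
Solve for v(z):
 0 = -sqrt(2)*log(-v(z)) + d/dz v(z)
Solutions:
 -li(-v(z)) = C1 + sqrt(2)*z


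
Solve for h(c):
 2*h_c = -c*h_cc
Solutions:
 h(c) = C1 + C2/c


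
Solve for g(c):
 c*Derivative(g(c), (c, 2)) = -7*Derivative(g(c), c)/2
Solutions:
 g(c) = C1 + C2/c^(5/2)


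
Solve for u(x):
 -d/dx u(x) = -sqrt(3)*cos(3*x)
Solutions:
 u(x) = C1 + sqrt(3)*sin(3*x)/3


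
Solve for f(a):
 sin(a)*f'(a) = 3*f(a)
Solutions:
 f(a) = C1*(cos(a) - 1)^(3/2)/(cos(a) + 1)^(3/2)


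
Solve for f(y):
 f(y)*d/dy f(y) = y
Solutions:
 f(y) = -sqrt(C1 + y^2)
 f(y) = sqrt(C1 + y^2)


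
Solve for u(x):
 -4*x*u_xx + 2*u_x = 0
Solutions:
 u(x) = C1 + C2*x^(3/2)


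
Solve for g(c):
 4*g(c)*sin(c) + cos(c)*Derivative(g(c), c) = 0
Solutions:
 g(c) = C1*cos(c)^4


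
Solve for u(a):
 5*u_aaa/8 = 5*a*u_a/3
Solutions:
 u(a) = C1 + Integral(C2*airyai(2*3^(2/3)*a/3) + C3*airybi(2*3^(2/3)*a/3), a)


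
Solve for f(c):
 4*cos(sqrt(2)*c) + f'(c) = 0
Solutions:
 f(c) = C1 - 2*sqrt(2)*sin(sqrt(2)*c)


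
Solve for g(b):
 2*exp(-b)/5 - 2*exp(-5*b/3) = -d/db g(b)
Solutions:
 g(b) = C1 + 2*exp(-b)/5 - 6*exp(-5*b/3)/5


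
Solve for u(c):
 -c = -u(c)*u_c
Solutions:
 u(c) = -sqrt(C1 + c^2)
 u(c) = sqrt(C1 + c^2)


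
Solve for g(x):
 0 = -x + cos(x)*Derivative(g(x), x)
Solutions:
 g(x) = C1 + Integral(x/cos(x), x)


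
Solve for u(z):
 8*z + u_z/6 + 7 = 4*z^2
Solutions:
 u(z) = C1 + 8*z^3 - 24*z^2 - 42*z


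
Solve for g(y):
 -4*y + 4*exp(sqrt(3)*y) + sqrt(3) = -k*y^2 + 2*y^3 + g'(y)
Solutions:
 g(y) = C1 + k*y^3/3 - y^4/2 - 2*y^2 + sqrt(3)*y + 4*sqrt(3)*exp(sqrt(3)*y)/3


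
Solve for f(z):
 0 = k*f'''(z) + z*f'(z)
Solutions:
 f(z) = C1 + Integral(C2*airyai(z*(-1/k)^(1/3)) + C3*airybi(z*(-1/k)^(1/3)), z)


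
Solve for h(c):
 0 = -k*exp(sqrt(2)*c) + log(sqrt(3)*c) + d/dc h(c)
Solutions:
 h(c) = C1 - c*log(c) + c*(1 - log(3)/2) + sqrt(2)*k*exp(sqrt(2)*c)/2


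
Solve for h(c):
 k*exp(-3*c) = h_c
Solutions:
 h(c) = C1 - k*exp(-3*c)/3


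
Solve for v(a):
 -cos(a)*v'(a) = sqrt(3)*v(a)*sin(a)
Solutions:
 v(a) = C1*cos(a)^(sqrt(3))


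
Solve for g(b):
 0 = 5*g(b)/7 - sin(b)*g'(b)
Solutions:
 g(b) = C1*(cos(b) - 1)^(5/14)/(cos(b) + 1)^(5/14)


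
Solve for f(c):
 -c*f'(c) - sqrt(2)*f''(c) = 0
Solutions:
 f(c) = C1 + C2*erf(2^(1/4)*c/2)


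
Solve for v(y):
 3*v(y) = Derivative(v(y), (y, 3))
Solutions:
 v(y) = C3*exp(3^(1/3)*y) + (C1*sin(3^(5/6)*y/2) + C2*cos(3^(5/6)*y/2))*exp(-3^(1/3)*y/2)


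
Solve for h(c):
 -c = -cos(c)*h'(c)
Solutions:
 h(c) = C1 + Integral(c/cos(c), c)


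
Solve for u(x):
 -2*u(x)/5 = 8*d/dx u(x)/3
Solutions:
 u(x) = C1*exp(-3*x/20)


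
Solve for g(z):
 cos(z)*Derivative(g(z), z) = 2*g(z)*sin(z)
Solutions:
 g(z) = C1/cos(z)^2


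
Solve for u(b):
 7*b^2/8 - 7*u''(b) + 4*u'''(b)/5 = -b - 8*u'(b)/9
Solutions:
 u(b) = C1 + C2*exp(b*(105 - sqrt(10385))/24) + C3*exp(b*(sqrt(10385) + 105)/24) - 21*b^3/64 - 4257*b^2/512 - 1322811*b/10240


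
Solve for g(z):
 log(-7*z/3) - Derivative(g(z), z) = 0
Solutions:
 g(z) = C1 + z*log(-z) + z*(-log(3) - 1 + log(7))


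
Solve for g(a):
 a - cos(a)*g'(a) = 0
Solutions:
 g(a) = C1 + Integral(a/cos(a), a)


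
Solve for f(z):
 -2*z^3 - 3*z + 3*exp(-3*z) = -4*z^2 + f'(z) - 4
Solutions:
 f(z) = C1 - z^4/2 + 4*z^3/3 - 3*z^2/2 + 4*z - exp(-3*z)


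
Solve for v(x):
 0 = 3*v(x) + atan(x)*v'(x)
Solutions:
 v(x) = C1*exp(-3*Integral(1/atan(x), x))


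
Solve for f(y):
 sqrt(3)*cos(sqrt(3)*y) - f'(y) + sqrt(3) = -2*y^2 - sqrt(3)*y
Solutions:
 f(y) = C1 + 2*y^3/3 + sqrt(3)*y^2/2 + sqrt(3)*y + sin(sqrt(3)*y)


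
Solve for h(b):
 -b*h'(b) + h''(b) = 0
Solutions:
 h(b) = C1 + C2*erfi(sqrt(2)*b/2)


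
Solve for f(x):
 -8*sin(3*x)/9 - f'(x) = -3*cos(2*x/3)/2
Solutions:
 f(x) = C1 + 9*sin(2*x/3)/4 + 8*cos(3*x)/27


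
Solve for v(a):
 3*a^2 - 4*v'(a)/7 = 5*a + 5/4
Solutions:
 v(a) = C1 + 7*a^3/4 - 35*a^2/8 - 35*a/16


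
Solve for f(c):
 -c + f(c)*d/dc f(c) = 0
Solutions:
 f(c) = -sqrt(C1 + c^2)
 f(c) = sqrt(C1 + c^2)


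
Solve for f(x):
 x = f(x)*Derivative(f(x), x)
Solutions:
 f(x) = -sqrt(C1 + x^2)
 f(x) = sqrt(C1 + x^2)


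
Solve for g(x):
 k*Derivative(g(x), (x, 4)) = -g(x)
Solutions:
 g(x) = C1*exp(-x*(-1/k)^(1/4)) + C2*exp(x*(-1/k)^(1/4)) + C3*exp(-I*x*(-1/k)^(1/4)) + C4*exp(I*x*(-1/k)^(1/4))


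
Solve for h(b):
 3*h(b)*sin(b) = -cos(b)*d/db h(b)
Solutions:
 h(b) = C1*cos(b)^3


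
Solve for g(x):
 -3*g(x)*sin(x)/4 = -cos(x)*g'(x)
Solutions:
 g(x) = C1/cos(x)^(3/4)


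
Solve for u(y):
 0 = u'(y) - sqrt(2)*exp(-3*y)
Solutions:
 u(y) = C1 - sqrt(2)*exp(-3*y)/3


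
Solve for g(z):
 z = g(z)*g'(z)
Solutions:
 g(z) = -sqrt(C1 + z^2)
 g(z) = sqrt(C1 + z^2)


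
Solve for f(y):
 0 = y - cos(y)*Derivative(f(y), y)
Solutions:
 f(y) = C1 + Integral(y/cos(y), y)


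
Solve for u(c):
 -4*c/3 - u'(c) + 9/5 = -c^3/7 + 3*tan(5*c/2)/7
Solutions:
 u(c) = C1 + c^4/28 - 2*c^2/3 + 9*c/5 + 6*log(cos(5*c/2))/35


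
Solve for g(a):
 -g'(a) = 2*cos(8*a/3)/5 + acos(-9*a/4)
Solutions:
 g(a) = C1 - a*acos(-9*a/4) - sqrt(16 - 81*a^2)/9 - 3*sin(8*a/3)/20


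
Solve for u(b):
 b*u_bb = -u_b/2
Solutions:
 u(b) = C1 + C2*sqrt(b)


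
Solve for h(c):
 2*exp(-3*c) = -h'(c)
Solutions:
 h(c) = C1 + 2*exp(-3*c)/3


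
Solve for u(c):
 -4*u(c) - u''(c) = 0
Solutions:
 u(c) = C1*sin(2*c) + C2*cos(2*c)


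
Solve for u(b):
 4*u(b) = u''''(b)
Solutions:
 u(b) = C1*exp(-sqrt(2)*b) + C2*exp(sqrt(2)*b) + C3*sin(sqrt(2)*b) + C4*cos(sqrt(2)*b)


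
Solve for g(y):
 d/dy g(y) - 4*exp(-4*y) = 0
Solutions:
 g(y) = C1 - exp(-4*y)


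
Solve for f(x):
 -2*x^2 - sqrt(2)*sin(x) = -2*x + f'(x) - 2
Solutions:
 f(x) = C1 - 2*x^3/3 + x^2 + 2*x + sqrt(2)*cos(x)


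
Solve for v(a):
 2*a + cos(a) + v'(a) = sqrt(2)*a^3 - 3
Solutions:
 v(a) = C1 + sqrt(2)*a^4/4 - a^2 - 3*a - sin(a)


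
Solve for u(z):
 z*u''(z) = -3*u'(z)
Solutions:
 u(z) = C1 + C2/z^2


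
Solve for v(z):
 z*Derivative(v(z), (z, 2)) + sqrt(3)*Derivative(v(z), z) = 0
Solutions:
 v(z) = C1 + C2*z^(1 - sqrt(3))


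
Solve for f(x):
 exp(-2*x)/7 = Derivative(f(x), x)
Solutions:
 f(x) = C1 - exp(-2*x)/14


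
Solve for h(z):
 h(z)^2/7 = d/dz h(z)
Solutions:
 h(z) = -7/(C1 + z)


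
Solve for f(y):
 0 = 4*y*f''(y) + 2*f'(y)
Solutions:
 f(y) = C1 + C2*sqrt(y)


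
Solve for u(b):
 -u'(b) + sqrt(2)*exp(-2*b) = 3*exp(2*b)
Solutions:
 u(b) = C1 - 3*exp(2*b)/2 - sqrt(2)*exp(-2*b)/2


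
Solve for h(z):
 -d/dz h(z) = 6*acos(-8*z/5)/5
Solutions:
 h(z) = C1 - 6*z*acos(-8*z/5)/5 - 3*sqrt(25 - 64*z^2)/20


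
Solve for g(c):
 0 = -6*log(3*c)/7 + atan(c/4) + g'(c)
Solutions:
 g(c) = C1 + 6*c*log(c)/7 - c*atan(c/4) - 6*c/7 + 6*c*log(3)/7 + 2*log(c^2 + 16)


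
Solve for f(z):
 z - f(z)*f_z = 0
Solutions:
 f(z) = -sqrt(C1 + z^2)
 f(z) = sqrt(C1 + z^2)


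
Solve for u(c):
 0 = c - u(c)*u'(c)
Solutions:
 u(c) = -sqrt(C1 + c^2)
 u(c) = sqrt(C1 + c^2)


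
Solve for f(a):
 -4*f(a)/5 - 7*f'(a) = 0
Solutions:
 f(a) = C1*exp(-4*a/35)


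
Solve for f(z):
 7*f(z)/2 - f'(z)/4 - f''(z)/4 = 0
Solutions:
 f(z) = C1*exp(z*(-1 + sqrt(57))/2) + C2*exp(-z*(1 + sqrt(57))/2)


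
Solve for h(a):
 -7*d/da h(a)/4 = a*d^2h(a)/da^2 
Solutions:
 h(a) = C1 + C2/a^(3/4)


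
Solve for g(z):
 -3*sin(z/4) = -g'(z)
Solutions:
 g(z) = C1 - 12*cos(z/4)


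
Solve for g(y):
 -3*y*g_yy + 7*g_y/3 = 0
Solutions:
 g(y) = C1 + C2*y^(16/9)


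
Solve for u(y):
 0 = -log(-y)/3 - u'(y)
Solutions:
 u(y) = C1 - y*log(-y)/3 + y/3


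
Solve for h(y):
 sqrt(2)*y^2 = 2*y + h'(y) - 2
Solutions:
 h(y) = C1 + sqrt(2)*y^3/3 - y^2 + 2*y


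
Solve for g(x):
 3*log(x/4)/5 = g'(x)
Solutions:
 g(x) = C1 + 3*x*log(x)/5 - 6*x*log(2)/5 - 3*x/5


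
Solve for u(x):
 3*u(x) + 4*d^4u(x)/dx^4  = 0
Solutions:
 u(x) = (C1*sin(3^(1/4)*x/2) + C2*cos(3^(1/4)*x/2))*exp(-3^(1/4)*x/2) + (C3*sin(3^(1/4)*x/2) + C4*cos(3^(1/4)*x/2))*exp(3^(1/4)*x/2)


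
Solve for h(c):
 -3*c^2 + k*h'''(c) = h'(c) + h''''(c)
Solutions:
 h(c) = C1 + C2*exp(c*(-k^2/(-k^3 + sqrt(-4*k^6 + (27 - 2*k^3)^2)/2 + 27/2)^(1/3) + k - (-k^3 + sqrt(-4*k^6 + (27 - 2*k^3)^2)/2 + 27/2)^(1/3))/3) + C3*exp(c*(-4*k^2/((-1 + sqrt(3)*I)*(-k^3 + sqrt(-4*k^6 + (27 - 2*k^3)^2)/2 + 27/2)^(1/3)) + 2*k + (-k^3 + sqrt(-4*k^6 + (27 - 2*k^3)^2)/2 + 27/2)^(1/3) - sqrt(3)*I*(-k^3 + sqrt(-4*k^6 + (27 - 2*k^3)^2)/2 + 27/2)^(1/3))/6) + C4*exp(c*(4*k^2/((1 + sqrt(3)*I)*(-k^3 + sqrt(-4*k^6 + (27 - 2*k^3)^2)/2 + 27/2)^(1/3)) + 2*k + (-k^3 + sqrt(-4*k^6 + (27 - 2*k^3)^2)/2 + 27/2)^(1/3) + sqrt(3)*I*(-k^3 + sqrt(-4*k^6 + (27 - 2*k^3)^2)/2 + 27/2)^(1/3))/6) - c^3 - 6*c*k


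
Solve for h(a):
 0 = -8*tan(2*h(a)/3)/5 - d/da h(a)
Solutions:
 h(a) = -3*asin(C1*exp(-16*a/15))/2 + 3*pi/2
 h(a) = 3*asin(C1*exp(-16*a/15))/2


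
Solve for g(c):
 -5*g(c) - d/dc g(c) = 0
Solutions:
 g(c) = C1*exp(-5*c)


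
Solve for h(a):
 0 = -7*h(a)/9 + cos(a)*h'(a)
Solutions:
 h(a) = C1*(sin(a) + 1)^(7/18)/(sin(a) - 1)^(7/18)


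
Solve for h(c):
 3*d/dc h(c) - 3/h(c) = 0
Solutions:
 h(c) = -sqrt(C1 + 2*c)
 h(c) = sqrt(C1 + 2*c)


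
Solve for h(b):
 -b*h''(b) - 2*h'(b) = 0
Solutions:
 h(b) = C1 + C2/b


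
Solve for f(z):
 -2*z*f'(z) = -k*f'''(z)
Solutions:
 f(z) = C1 + Integral(C2*airyai(2^(1/3)*z*(1/k)^(1/3)) + C3*airybi(2^(1/3)*z*(1/k)^(1/3)), z)


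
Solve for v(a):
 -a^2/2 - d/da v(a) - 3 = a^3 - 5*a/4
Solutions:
 v(a) = C1 - a^4/4 - a^3/6 + 5*a^2/8 - 3*a


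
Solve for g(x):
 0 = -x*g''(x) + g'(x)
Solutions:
 g(x) = C1 + C2*x^2


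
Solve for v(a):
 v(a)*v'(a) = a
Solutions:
 v(a) = -sqrt(C1 + a^2)
 v(a) = sqrt(C1 + a^2)


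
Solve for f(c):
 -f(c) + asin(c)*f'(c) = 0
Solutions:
 f(c) = C1*exp(Integral(1/asin(c), c))


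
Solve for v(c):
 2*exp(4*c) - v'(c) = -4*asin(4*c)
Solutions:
 v(c) = C1 + 4*c*asin(4*c) + sqrt(1 - 16*c^2) + exp(4*c)/2


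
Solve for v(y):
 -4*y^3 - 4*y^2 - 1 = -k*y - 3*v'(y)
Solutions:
 v(y) = C1 - k*y^2/6 + y^4/3 + 4*y^3/9 + y/3


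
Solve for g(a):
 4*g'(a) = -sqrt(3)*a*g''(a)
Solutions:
 g(a) = C1 + C2*a^(1 - 4*sqrt(3)/3)


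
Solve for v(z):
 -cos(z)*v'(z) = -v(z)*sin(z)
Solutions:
 v(z) = C1/cos(z)


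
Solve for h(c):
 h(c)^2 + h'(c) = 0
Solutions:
 h(c) = 1/(C1 + c)


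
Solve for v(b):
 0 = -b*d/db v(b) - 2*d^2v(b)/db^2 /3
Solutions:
 v(b) = C1 + C2*erf(sqrt(3)*b/2)


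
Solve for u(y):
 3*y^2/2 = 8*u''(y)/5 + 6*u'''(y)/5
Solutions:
 u(y) = C1 + C2*y + C3*exp(-4*y/3) + 5*y^4/64 - 15*y^3/64 + 135*y^2/256


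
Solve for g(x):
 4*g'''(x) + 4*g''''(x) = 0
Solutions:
 g(x) = C1 + C2*x + C3*x^2 + C4*exp(-x)


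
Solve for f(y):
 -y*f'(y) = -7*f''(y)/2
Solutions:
 f(y) = C1 + C2*erfi(sqrt(7)*y/7)


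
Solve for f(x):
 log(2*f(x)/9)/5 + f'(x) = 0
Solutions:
 5*Integral(1/(log(_y) - 2*log(3) + log(2)), (_y, f(x))) = C1 - x


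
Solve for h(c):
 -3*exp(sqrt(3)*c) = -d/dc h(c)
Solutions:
 h(c) = C1 + sqrt(3)*exp(sqrt(3)*c)


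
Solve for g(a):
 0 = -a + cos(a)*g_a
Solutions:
 g(a) = C1 + Integral(a/cos(a), a)


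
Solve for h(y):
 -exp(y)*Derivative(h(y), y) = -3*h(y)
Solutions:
 h(y) = C1*exp(-3*exp(-y))


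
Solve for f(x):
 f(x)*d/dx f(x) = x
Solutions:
 f(x) = -sqrt(C1 + x^2)
 f(x) = sqrt(C1 + x^2)


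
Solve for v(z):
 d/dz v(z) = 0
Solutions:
 v(z) = C1


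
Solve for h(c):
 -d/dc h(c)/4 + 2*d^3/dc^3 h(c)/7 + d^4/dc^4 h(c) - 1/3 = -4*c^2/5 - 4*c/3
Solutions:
 h(c) = C1 + C2*exp(-c*(16/(21*sqrt(191793) + 9197)^(1/3) + 8 + (21*sqrt(191793) + 9197)^(1/3))/84)*sin(sqrt(3)*c*(-(21*sqrt(191793) + 9197)^(1/3) + 16/(21*sqrt(191793) + 9197)^(1/3))/84) + C3*exp(-c*(16/(21*sqrt(191793) + 9197)^(1/3) + 8 + (21*sqrt(191793) + 9197)^(1/3))/84)*cos(sqrt(3)*c*(-(21*sqrt(191793) + 9197)^(1/3) + 16/(21*sqrt(191793) + 9197)^(1/3))/84) + C4*exp(c*(-4 + 16/(21*sqrt(191793) + 9197)^(1/3) + (21*sqrt(191793) + 9197)^(1/3))/42) + 16*c^3/15 + 8*c^2/3 + 628*c/105


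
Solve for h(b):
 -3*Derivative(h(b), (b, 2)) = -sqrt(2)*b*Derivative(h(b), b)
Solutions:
 h(b) = C1 + C2*erfi(2^(3/4)*sqrt(3)*b/6)


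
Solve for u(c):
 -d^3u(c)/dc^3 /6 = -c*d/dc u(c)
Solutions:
 u(c) = C1 + Integral(C2*airyai(6^(1/3)*c) + C3*airybi(6^(1/3)*c), c)


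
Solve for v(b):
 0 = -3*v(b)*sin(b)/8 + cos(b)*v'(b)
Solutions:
 v(b) = C1/cos(b)^(3/8)


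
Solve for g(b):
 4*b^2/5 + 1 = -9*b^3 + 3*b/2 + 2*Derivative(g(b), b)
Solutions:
 g(b) = C1 + 9*b^4/8 + 2*b^3/15 - 3*b^2/8 + b/2


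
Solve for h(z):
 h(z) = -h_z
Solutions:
 h(z) = C1*exp(-z)


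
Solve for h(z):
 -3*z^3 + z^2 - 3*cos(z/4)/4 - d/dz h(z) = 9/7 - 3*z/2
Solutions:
 h(z) = C1 - 3*z^4/4 + z^3/3 + 3*z^2/4 - 9*z/7 - 3*sin(z/4)


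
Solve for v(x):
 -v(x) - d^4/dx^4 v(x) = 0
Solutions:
 v(x) = (C1*sin(sqrt(2)*x/2) + C2*cos(sqrt(2)*x/2))*exp(-sqrt(2)*x/2) + (C3*sin(sqrt(2)*x/2) + C4*cos(sqrt(2)*x/2))*exp(sqrt(2)*x/2)


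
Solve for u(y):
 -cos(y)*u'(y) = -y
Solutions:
 u(y) = C1 + Integral(y/cos(y), y)


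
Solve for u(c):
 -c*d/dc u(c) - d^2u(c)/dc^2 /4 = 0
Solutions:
 u(c) = C1 + C2*erf(sqrt(2)*c)


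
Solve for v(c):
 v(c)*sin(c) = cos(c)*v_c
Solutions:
 v(c) = C1/cos(c)


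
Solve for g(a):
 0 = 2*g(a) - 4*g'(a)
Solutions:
 g(a) = C1*exp(a/2)


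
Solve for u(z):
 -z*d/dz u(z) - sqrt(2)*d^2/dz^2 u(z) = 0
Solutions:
 u(z) = C1 + C2*erf(2^(1/4)*z/2)


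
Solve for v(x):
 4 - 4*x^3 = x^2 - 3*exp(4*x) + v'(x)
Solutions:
 v(x) = C1 - x^4 - x^3/3 + 4*x + 3*exp(4*x)/4


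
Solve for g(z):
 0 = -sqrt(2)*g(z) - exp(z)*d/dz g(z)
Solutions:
 g(z) = C1*exp(sqrt(2)*exp(-z))


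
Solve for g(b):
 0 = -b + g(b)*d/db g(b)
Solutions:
 g(b) = -sqrt(C1 + b^2)
 g(b) = sqrt(C1 + b^2)


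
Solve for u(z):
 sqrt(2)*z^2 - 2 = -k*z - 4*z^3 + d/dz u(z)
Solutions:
 u(z) = C1 + k*z^2/2 + z^4 + sqrt(2)*z^3/3 - 2*z


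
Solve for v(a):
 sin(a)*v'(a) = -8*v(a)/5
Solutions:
 v(a) = C1*(cos(a) + 1)^(4/5)/(cos(a) - 1)^(4/5)


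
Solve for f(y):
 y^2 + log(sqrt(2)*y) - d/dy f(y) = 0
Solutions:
 f(y) = C1 + y^3/3 + y*log(y) - y + y*log(2)/2


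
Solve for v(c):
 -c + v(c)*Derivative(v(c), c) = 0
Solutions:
 v(c) = -sqrt(C1 + c^2)
 v(c) = sqrt(C1 + c^2)


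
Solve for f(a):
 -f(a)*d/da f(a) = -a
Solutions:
 f(a) = -sqrt(C1 + a^2)
 f(a) = sqrt(C1 + a^2)


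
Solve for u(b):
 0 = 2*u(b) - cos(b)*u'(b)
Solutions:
 u(b) = C1*(sin(b) + 1)/(sin(b) - 1)


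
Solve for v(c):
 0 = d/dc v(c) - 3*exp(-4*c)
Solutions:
 v(c) = C1 - 3*exp(-4*c)/4


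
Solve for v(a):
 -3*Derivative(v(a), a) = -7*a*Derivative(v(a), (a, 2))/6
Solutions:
 v(a) = C1 + C2*a^(25/7)


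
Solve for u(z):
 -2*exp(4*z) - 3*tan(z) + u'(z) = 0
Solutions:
 u(z) = C1 + exp(4*z)/2 - 3*log(cos(z))


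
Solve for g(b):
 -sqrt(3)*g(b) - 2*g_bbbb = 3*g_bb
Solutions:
 g(b) = (C1*sin(2^(3/4)*3^(1/8)*b*cos(atan(sqrt(-9 + 8*sqrt(3))/3)/2)/2) + C2*cos(2^(3/4)*3^(1/8)*b*cos(atan(sqrt(-9 + 8*sqrt(3))/3)/2)/2))*exp(-2^(3/4)*3^(1/8)*b*sin(atan(sqrt(-9 + 8*sqrt(3))/3)/2)/2) + (C3*sin(2^(3/4)*3^(1/8)*b*cos(atan(sqrt(-9 + 8*sqrt(3))/3)/2)/2) + C4*cos(2^(3/4)*3^(1/8)*b*cos(atan(sqrt(-9 + 8*sqrt(3))/3)/2)/2))*exp(2^(3/4)*3^(1/8)*b*sin(atan(sqrt(-9 + 8*sqrt(3))/3)/2)/2)


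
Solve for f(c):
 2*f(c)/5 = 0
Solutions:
 f(c) = 0


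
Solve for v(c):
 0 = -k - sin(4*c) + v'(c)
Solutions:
 v(c) = C1 + c*k - cos(4*c)/4


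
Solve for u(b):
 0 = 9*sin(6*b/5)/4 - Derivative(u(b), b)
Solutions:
 u(b) = C1 - 15*cos(6*b/5)/8


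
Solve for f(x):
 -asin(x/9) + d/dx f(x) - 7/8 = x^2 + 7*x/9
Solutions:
 f(x) = C1 + x^3/3 + 7*x^2/18 + x*asin(x/9) + 7*x/8 + sqrt(81 - x^2)


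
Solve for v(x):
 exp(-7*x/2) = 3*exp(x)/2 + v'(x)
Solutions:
 v(x) = C1 - 3*exp(x)/2 - 2*exp(-7*x/2)/7


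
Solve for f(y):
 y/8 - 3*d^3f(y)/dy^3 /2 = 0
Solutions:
 f(y) = C1 + C2*y + C3*y^2 + y^4/288


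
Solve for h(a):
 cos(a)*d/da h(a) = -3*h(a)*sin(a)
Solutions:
 h(a) = C1*cos(a)^3


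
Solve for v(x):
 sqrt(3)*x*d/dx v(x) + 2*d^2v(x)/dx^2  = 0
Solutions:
 v(x) = C1 + C2*erf(3^(1/4)*x/2)


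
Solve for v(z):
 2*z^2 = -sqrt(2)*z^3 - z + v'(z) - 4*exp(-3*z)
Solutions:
 v(z) = C1 + sqrt(2)*z^4/4 + 2*z^3/3 + z^2/2 - 4*exp(-3*z)/3


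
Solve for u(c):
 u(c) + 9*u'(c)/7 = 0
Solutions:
 u(c) = C1*exp(-7*c/9)


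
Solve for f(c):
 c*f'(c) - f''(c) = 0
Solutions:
 f(c) = C1 + C2*erfi(sqrt(2)*c/2)


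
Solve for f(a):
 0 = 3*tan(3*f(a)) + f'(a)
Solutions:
 f(a) = -asin(C1*exp(-9*a))/3 + pi/3
 f(a) = asin(C1*exp(-9*a))/3


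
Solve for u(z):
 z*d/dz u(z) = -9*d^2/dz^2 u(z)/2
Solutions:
 u(z) = C1 + C2*erf(z/3)


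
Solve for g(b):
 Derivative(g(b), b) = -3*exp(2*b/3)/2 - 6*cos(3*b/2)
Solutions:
 g(b) = C1 - 9*exp(2*b/3)/4 - 4*sin(3*b/2)


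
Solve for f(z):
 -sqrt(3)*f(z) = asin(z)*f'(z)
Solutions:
 f(z) = C1*exp(-sqrt(3)*Integral(1/asin(z), z))


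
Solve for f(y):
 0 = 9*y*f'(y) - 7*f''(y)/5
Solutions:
 f(y) = C1 + C2*erfi(3*sqrt(70)*y/14)


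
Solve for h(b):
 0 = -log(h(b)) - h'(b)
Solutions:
 li(h(b)) = C1 - b


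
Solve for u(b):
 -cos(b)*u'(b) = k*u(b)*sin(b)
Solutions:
 u(b) = C1*exp(k*log(cos(b)))


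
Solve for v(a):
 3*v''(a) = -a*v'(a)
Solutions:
 v(a) = C1 + C2*erf(sqrt(6)*a/6)


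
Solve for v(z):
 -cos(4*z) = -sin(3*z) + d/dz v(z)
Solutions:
 v(z) = C1 - sin(4*z)/4 - cos(3*z)/3


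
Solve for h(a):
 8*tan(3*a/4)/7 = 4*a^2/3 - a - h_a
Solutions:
 h(a) = C1 + 4*a^3/9 - a^2/2 + 32*log(cos(3*a/4))/21


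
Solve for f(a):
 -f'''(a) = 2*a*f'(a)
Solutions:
 f(a) = C1 + Integral(C2*airyai(-2^(1/3)*a) + C3*airybi(-2^(1/3)*a), a)


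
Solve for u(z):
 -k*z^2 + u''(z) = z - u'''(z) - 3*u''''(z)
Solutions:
 u(z) = C1 + C2*z + k*z^4/12 + z^3*(1 - 2*k)/6 + z^2*(-2*k - 1/2) + (C3*sin(sqrt(11)*z/6) + C4*cos(sqrt(11)*z/6))*exp(-z/6)


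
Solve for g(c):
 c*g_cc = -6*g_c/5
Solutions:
 g(c) = C1 + C2/c^(1/5)


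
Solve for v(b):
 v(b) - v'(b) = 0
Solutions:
 v(b) = C1*exp(b)


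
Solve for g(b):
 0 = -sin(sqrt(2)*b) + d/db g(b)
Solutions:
 g(b) = C1 - sqrt(2)*cos(sqrt(2)*b)/2


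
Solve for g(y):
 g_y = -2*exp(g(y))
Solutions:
 g(y) = log(1/(C1 + 2*y))


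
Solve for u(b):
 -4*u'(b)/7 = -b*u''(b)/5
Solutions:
 u(b) = C1 + C2*b^(27/7)


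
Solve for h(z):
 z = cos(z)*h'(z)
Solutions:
 h(z) = C1 + Integral(z/cos(z), z)


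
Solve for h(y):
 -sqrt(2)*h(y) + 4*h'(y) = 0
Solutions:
 h(y) = C1*exp(sqrt(2)*y/4)


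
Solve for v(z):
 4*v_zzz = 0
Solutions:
 v(z) = C1 + C2*z + C3*z^2


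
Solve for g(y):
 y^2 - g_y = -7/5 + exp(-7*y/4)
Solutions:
 g(y) = C1 + y^3/3 + 7*y/5 + 4*exp(-7*y/4)/7


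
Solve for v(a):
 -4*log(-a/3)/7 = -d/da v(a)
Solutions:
 v(a) = C1 + 4*a*log(-a)/7 + 4*a*(-log(3) - 1)/7


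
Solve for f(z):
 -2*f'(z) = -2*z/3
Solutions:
 f(z) = C1 + z^2/6


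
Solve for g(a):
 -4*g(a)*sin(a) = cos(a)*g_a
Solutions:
 g(a) = C1*cos(a)^4


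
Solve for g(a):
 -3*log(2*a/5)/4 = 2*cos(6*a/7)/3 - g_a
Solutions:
 g(a) = C1 + 3*a*log(a)/4 - 3*a*log(5)/4 - 3*a/4 + 3*a*log(2)/4 + 7*sin(6*a/7)/9


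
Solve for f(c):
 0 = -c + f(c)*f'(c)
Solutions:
 f(c) = -sqrt(C1 + c^2)
 f(c) = sqrt(C1 + c^2)


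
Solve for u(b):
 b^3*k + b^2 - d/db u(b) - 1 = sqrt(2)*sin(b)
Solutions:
 u(b) = C1 + b^4*k/4 + b^3/3 - b + sqrt(2)*cos(b)


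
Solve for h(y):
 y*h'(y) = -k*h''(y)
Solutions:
 h(y) = C1 + C2*sqrt(k)*erf(sqrt(2)*y*sqrt(1/k)/2)


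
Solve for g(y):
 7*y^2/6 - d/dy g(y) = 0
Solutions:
 g(y) = C1 + 7*y^3/18


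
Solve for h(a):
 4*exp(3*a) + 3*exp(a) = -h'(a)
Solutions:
 h(a) = C1 - 4*exp(3*a)/3 - 3*exp(a)


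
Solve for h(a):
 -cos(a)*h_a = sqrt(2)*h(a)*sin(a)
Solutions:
 h(a) = C1*cos(a)^(sqrt(2))


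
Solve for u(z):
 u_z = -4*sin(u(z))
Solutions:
 u(z) = -acos((-C1 - exp(8*z))/(C1 - exp(8*z))) + 2*pi
 u(z) = acos((-C1 - exp(8*z))/(C1 - exp(8*z)))


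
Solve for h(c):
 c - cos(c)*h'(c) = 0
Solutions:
 h(c) = C1 + Integral(c/cos(c), c)


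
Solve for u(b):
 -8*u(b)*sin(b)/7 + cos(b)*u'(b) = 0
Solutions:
 u(b) = C1/cos(b)^(8/7)


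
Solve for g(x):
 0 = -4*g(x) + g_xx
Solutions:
 g(x) = C1*exp(-2*x) + C2*exp(2*x)


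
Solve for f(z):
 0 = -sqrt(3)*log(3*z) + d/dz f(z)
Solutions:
 f(z) = C1 + sqrt(3)*z*log(z) - sqrt(3)*z + sqrt(3)*z*log(3)


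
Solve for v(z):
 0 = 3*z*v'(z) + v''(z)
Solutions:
 v(z) = C1 + C2*erf(sqrt(6)*z/2)


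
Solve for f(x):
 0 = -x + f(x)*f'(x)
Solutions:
 f(x) = -sqrt(C1 + x^2)
 f(x) = sqrt(C1 + x^2)


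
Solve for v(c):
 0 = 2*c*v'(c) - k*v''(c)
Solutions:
 v(c) = C1 + C2*erf(c*sqrt(-1/k))/sqrt(-1/k)


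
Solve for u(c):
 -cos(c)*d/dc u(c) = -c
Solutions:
 u(c) = C1 + Integral(c/cos(c), c)


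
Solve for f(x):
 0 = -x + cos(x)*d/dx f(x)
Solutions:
 f(x) = C1 + Integral(x/cos(x), x)


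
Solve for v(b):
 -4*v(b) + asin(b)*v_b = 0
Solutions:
 v(b) = C1*exp(4*Integral(1/asin(b), b))


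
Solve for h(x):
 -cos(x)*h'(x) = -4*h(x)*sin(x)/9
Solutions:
 h(x) = C1/cos(x)^(4/9)


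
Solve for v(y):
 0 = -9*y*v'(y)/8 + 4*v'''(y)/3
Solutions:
 v(y) = C1 + Integral(C2*airyai(3*2^(1/3)*y/4) + C3*airybi(3*2^(1/3)*y/4), y)


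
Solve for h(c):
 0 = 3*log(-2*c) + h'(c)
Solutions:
 h(c) = C1 - 3*c*log(-c) + 3*c*(1 - log(2))


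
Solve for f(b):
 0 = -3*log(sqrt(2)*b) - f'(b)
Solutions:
 f(b) = C1 - 3*b*log(b) - 3*b*log(2)/2 + 3*b


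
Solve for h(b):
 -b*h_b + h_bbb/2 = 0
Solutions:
 h(b) = C1 + Integral(C2*airyai(2^(1/3)*b) + C3*airybi(2^(1/3)*b), b)


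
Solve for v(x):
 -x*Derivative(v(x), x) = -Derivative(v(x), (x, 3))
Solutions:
 v(x) = C1 + Integral(C2*airyai(x) + C3*airybi(x), x)


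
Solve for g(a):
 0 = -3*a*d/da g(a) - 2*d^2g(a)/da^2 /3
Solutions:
 g(a) = C1 + C2*erf(3*a/2)


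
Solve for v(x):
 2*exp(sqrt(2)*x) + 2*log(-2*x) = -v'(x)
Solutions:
 v(x) = C1 - 2*x*log(-x) + 2*x*(1 - log(2)) - sqrt(2)*exp(sqrt(2)*x)


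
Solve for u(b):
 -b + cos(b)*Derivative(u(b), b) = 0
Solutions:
 u(b) = C1 + Integral(b/cos(b), b)
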